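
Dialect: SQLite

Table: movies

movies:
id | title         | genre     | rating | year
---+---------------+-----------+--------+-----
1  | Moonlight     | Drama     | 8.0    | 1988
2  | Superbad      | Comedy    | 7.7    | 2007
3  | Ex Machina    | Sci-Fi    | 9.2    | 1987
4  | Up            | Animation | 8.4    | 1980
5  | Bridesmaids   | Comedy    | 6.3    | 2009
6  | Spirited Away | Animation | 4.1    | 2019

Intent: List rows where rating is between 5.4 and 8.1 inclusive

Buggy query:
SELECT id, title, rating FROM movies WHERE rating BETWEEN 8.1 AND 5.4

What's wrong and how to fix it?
Bug: BETWEEN expects the lower bound first; with 8.1 AND 5.4 the range is empty

Fix: Swap the bounds so the smaller value comes first

Corrected query:
SELECT id, title, rating FROM movies WHERE rating BETWEEN 5.4 AND 8.1

Result:
id | title       | rating
---+-------------+-------
1  | Moonlight   | 8     
2  | Superbad    | 7.7   
5  | Bridesmaids | 6.3   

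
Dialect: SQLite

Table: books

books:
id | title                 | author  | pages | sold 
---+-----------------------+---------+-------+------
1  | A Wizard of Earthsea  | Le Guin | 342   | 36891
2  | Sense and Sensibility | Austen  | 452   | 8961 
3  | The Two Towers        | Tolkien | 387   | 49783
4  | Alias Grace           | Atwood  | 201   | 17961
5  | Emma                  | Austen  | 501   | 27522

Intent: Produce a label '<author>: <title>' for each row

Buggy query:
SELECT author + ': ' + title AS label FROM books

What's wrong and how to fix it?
Bug: SQLite uses || for string concatenation; + coerces text to numbers (yielding 0)

Fix: Use the || operator for string concatenation

Corrected query:
SELECT author || ': ' || title AS label FROM books

Result:
label                        
-----------------------------
Le Guin: A Wizard of Earthsea
Austen: Sense and Sensibility
Tolkien: The Two Towers      
Atwood: Alias Grace          
Austen: Emma                 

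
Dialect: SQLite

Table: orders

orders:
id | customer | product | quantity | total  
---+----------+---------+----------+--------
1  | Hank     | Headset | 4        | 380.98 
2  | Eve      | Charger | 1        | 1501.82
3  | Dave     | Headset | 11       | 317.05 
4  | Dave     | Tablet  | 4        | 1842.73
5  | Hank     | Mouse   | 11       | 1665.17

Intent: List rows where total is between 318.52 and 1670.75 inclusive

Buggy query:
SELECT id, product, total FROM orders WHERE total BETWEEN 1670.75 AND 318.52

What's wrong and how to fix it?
Bug: BETWEEN expects the lower bound first; with 1670.75 AND 318.52 the range is empty

Fix: Swap the bounds so the smaller value comes first

Corrected query:
SELECT id, product, total FROM orders WHERE total BETWEEN 318.52 AND 1670.75

Result:
id | product | total  
---+---------+--------
1  | Headset | 380.98 
2  | Charger | 1501.82
5  | Mouse   | 1665.17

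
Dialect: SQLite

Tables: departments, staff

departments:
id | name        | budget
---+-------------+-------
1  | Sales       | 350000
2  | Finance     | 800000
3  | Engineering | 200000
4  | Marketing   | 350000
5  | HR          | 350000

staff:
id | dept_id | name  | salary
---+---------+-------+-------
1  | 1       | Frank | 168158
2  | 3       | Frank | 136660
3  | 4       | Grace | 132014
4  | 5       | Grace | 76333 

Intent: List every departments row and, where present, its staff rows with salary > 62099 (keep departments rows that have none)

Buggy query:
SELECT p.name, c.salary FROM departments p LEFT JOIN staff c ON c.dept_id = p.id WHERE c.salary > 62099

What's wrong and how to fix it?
Bug: Filtering c.salary in WHERE discards the NULL rows produced by LEFT JOIN, turning it into an inner join

Fix: Put 'c.salary > 62099' in the JOIN's ON clause instead of WHERE

Corrected query:
SELECT p.name, c.salary FROM departments p LEFT JOIN staff c ON c.dept_id = p.id AND c.salary > 62099

Result:
name        | salary
------------+-------
Sales       | 168158
Finance     | NULL  
Engineering | 136660
Marketing   | 132014
HR          | 76333 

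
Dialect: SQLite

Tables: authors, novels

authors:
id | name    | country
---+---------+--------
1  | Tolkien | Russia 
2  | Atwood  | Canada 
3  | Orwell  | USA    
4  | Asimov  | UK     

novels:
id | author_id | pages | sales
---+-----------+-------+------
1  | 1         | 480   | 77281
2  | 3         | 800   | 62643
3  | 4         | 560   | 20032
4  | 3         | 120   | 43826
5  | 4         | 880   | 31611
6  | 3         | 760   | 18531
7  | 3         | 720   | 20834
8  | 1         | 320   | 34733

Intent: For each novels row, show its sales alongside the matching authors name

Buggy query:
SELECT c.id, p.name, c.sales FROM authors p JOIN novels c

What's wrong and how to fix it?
Bug: Missing join condition: each novels row is matched to all authors rows instead of just its own

Fix: Specify the join condition linking the foreign key to the parent id

Corrected query:
SELECT c.id, p.name, c.sales FROM authors p JOIN novels c ON c.author_id = p.id

Result:
id | name    | sales
---+---------+------
1  | Tolkien | 77281
2  | Orwell  | 62643
3  | Asimov  | 20032
4  | Orwell  | 43826
5  | Asimov  | 31611
6  | Orwell  | 18531
7  | Orwell  | 20834
8  | Tolkien | 34733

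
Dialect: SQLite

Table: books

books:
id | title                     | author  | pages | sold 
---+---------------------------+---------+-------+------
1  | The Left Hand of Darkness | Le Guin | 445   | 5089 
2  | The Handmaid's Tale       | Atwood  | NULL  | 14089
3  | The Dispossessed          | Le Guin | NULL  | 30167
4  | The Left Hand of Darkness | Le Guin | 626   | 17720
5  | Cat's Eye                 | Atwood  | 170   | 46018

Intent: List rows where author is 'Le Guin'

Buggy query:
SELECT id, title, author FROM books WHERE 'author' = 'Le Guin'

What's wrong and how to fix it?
Bug: Single quotes denote string literals in SQL; the column name is being compared as a constant string

Fix: Remove the quotes around the column name (or use double quotes for an identifier)

Corrected query:
SELECT id, title, author FROM books WHERE author = 'Le Guin'

Result:
id | title                     | author 
---+---------------------------+--------
1  | The Left Hand of Darkness | Le Guin
3  | The Dispossessed          | Le Guin
4  | The Left Hand of Darkness | Le Guin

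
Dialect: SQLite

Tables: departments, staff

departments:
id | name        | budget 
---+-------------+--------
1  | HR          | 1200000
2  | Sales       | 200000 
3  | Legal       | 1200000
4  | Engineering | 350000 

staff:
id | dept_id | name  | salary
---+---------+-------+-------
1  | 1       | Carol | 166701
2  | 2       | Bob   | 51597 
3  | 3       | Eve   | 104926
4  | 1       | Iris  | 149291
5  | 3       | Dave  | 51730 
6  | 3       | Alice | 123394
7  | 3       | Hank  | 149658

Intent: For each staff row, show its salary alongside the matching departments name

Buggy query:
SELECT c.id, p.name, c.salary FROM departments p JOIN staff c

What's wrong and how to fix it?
Bug: JOIN with no ON clause produces a cartesian product; every staff row pairs with every departments row

Fix: Add ON c.dept_id = p.id to the JOIN

Corrected query:
SELECT c.id, p.name, c.salary FROM departments p JOIN staff c ON c.dept_id = p.id

Result:
id | name  | salary
---+-------+-------
1  | HR    | 166701
2  | Sales | 51597 
3  | Legal | 104926
4  | HR    | 149291
5  | Legal | 51730 
6  | Legal | 123394
7  | Legal | 149658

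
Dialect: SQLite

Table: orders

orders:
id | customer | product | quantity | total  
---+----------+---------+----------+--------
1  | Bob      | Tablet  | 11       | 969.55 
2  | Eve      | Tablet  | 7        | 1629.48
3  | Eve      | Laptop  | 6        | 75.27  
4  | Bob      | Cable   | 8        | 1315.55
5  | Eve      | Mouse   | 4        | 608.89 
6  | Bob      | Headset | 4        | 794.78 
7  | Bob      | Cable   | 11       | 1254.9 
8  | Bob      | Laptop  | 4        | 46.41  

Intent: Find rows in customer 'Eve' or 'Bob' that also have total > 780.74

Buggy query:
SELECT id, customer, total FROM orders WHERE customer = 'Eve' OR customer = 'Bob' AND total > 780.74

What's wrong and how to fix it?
Bug: AND binds tighter than OR, so this parses as customer = 'Eve' OR (customer = 'Bob' AND total > 780.74)

Fix: Group the OR with parentheses (or use IN), then AND the threshold

Corrected query:
SELECT id, customer, total FROM orders WHERE (customer = 'Eve' OR customer = 'Bob') AND total > 780.74

Result:
id | customer | total  
---+----------+--------
1  | Bob      | 969.55 
2  | Eve      | 1629.48
4  | Bob      | 1315.55
6  | Bob      | 794.78 
7  | Bob      | 1254.9 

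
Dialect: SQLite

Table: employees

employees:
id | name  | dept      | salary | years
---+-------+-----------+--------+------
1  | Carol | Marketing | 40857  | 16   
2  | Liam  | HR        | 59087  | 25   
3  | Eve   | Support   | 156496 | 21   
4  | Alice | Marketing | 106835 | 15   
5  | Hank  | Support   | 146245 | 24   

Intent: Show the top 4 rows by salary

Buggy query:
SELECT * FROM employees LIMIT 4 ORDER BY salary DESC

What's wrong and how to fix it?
Bug: LIMIT must come after ORDER BY

Fix: Swap the clauses: ORDER BY first, then LIMIT

Corrected query:
SELECT * FROM employees ORDER BY salary DESC LIMIT 4

Result:
id | name  | dept      | salary | years
---+-------+-----------+--------+------
3  | Eve   | Support   | 156496 | 21   
5  | Hank  | Support   | 146245 | 24   
4  | Alice | Marketing | 106835 | 15   
2  | Liam  | HR        | 59087  | 25   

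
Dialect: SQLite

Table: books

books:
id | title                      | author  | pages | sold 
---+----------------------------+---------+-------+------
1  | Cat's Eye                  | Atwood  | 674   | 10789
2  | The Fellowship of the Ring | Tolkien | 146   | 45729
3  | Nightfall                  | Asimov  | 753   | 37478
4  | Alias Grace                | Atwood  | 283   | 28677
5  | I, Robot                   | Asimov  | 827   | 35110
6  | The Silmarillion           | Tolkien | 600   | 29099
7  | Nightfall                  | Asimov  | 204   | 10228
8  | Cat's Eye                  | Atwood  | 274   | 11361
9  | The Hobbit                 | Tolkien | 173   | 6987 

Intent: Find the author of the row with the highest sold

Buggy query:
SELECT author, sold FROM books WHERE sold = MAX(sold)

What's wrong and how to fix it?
Bug: MAX(sold) is an aggregate and cannot be used directly in WHERE

Fix: Wrap MAX in a scalar subquery so WHERE compares against a single value

Corrected query:
SELECT author, sold FROM books WHERE sold = (SELECT MAX(sold) FROM books)

Result:
author  | sold 
--------+------
Tolkien | 45729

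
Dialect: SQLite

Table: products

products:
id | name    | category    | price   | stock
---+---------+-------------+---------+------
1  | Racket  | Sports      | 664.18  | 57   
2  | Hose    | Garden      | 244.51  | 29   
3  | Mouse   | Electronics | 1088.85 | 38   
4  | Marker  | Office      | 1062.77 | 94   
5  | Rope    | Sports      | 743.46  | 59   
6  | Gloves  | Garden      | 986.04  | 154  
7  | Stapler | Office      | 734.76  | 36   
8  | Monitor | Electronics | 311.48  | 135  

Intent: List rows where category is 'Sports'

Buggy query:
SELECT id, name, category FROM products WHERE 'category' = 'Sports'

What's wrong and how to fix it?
Bug: Single quotes denote string literals in SQL; the column name is being compared as a constant string

Fix: Reference the column as category without single quotes

Corrected query:
SELECT id, name, category FROM products WHERE category = 'Sports'

Result:
id | name   | category
---+--------+---------
1  | Racket | Sports  
5  | Rope   | Sports  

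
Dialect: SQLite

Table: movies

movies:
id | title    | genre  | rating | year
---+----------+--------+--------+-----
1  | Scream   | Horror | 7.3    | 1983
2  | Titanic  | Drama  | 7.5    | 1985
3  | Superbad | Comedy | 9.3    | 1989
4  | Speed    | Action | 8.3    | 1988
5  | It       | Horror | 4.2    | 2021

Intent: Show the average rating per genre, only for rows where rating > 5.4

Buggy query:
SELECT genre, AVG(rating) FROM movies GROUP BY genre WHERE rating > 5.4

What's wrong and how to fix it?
Bug: Row-level WHERE must come before GROUP BY in the clause order

Fix: Place WHERE between FROM and GROUP BY

Corrected query:
SELECT genre, AVG(rating) FROM movies WHERE rating > 5.4 GROUP BY genre

Result:
genre  | AVG(rating)
-------+------------
Action | 8.3        
Comedy | 9.3        
Drama  | 7.5        
Horror | 7.3        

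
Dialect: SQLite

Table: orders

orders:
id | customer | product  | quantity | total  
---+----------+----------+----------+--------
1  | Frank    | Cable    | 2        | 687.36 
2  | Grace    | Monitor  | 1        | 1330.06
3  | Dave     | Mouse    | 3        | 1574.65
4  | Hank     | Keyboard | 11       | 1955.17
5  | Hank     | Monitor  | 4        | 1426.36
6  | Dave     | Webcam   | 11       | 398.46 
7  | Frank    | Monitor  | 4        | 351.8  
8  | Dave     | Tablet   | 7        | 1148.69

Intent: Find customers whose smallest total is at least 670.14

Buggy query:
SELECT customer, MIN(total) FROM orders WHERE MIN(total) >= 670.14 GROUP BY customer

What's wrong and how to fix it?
Bug: MIN() in WHERE is a misuse of aggregate

Fix: Replace WHERE with HAVING after the GROUP BY

Corrected query:
SELECT customer, MIN(total) FROM orders GROUP BY customer HAVING MIN(total) >= 670.14

Result:
customer | MIN(total)
---------+-----------
Grace    | 1330.06   
Hank     | 1426.36   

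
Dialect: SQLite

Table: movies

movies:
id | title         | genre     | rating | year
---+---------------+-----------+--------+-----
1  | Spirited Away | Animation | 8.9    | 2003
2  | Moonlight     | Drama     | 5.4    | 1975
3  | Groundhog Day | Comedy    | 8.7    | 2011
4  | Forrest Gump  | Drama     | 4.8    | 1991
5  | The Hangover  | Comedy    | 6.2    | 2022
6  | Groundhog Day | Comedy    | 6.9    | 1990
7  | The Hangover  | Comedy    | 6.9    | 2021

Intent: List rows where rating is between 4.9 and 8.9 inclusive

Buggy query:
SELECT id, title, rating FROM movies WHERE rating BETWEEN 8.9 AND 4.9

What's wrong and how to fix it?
Bug: BETWEEN expects the lower bound first; with 8.9 AND 4.9 the range is empty

Fix: Swap the bounds so the smaller value comes first

Corrected query:
SELECT id, title, rating FROM movies WHERE rating BETWEEN 4.9 AND 8.9

Result:
id | title         | rating
---+---------------+-------
1  | Spirited Away | 8.9   
2  | Moonlight     | 5.4   
3  | Groundhog Day | 8.7   
5  | The Hangover  | 6.2   
6  | Groundhog Day | 6.9   
7  | The Hangover  | 6.9   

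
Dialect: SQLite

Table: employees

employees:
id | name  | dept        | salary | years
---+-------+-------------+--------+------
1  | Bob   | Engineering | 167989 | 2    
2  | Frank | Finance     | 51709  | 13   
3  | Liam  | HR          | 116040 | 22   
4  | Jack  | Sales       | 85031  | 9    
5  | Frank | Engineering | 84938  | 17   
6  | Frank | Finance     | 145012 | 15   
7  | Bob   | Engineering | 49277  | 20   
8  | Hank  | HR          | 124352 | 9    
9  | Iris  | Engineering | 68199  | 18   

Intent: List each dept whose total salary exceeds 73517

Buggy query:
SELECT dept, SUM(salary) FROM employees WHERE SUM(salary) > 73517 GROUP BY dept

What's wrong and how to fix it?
Bug: SUM(salary) is an aggregate, but WHERE filters rows before aggregation

Fix: Move the aggregate condition to a HAVING clause

Corrected query:
SELECT dept, SUM(salary) FROM employees GROUP BY dept HAVING SUM(salary) > 73517

Result:
dept        | SUM(salary)
------------+------------
Engineering | 370403     
Finance     | 196721     
HR          | 240392     
Sales       | 85031      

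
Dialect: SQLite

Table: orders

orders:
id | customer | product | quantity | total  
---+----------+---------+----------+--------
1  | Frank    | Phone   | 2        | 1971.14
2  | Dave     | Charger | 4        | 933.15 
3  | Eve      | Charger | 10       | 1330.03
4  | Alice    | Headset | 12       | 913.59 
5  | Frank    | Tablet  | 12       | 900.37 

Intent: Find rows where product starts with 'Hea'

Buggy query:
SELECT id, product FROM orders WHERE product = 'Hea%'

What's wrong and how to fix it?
Bug: Wildcards only work with LIKE; '=' treats '%' as a literal character

Fix: Use LIKE for wildcard pattern matching

Corrected query:
SELECT id, product FROM orders WHERE product LIKE 'Hea%'

Result:
id | product
---+--------
4  | Headset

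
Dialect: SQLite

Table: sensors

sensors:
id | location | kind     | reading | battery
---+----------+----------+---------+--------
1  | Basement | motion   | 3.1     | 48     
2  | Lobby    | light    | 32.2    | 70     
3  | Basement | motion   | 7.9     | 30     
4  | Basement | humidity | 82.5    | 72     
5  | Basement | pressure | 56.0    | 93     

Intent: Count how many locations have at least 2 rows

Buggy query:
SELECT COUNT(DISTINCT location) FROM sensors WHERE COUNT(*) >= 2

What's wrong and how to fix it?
Bug: WHERE filters individual rows, not groups, so a group-level COUNT is invalid there

Fix: Group first with HAVING COUNT(*) >= 2, then COUNT the resulting groups

Corrected query:
SELECT COUNT(*) FROM (SELECT location FROM sensors GROUP BY location HAVING COUNT(*) >= 2)

Result:
COUNT(*)
--------
1       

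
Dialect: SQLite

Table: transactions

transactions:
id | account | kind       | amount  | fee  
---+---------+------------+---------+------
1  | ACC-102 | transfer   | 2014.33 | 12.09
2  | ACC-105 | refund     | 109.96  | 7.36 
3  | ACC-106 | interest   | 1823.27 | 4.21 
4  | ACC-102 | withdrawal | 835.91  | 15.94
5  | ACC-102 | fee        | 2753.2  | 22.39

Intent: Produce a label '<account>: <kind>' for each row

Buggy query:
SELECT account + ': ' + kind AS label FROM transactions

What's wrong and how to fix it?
Bug: SQLite uses || for string concatenation; + coerces text to numbers (yielding 0)

Fix: Replace + with || to concatenate text

Corrected query:
SELECT account || ': ' || kind AS label FROM transactions

Result:
label              
-------------------
ACC-102: transfer  
ACC-105: refund    
ACC-106: interest  
ACC-102: withdrawal
ACC-102: fee       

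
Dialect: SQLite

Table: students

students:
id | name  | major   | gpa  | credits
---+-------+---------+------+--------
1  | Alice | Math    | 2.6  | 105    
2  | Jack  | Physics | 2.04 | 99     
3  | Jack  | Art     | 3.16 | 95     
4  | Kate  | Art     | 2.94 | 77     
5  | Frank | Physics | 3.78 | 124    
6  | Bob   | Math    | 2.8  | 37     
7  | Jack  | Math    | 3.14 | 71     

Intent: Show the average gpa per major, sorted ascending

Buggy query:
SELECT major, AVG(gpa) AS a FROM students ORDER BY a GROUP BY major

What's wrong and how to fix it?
Bug: GROUP BY must precede ORDER BY

Fix: Move ORDER BY to the end, after GROUP BY

Corrected query:
SELECT major, AVG(gpa) AS a FROM students GROUP BY major ORDER BY a

Result:
major   | a       
--------+---------
Math    | 2.846667
Physics | 2.91    
Art     | 3.05    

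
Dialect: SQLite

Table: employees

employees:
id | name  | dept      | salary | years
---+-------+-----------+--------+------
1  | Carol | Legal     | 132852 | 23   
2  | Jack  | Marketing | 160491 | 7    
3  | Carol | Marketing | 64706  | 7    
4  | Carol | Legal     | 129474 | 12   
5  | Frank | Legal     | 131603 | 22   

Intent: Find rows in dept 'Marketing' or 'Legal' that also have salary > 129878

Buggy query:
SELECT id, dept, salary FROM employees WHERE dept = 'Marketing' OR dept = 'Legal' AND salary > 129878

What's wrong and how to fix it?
Bug: AND binds tighter than OR, so this parses as dept = 'Marketing' OR (dept = 'Legal' AND salary > 129878)

Fix: Add parentheses around the OR so the AND applies to both alternatives

Corrected query:
SELECT id, dept, salary FROM employees WHERE (dept = 'Marketing' OR dept = 'Legal') AND salary > 129878

Result:
id | dept      | salary
---+-----------+-------
1  | Legal     | 132852
2  | Marketing | 160491
5  | Legal     | 131603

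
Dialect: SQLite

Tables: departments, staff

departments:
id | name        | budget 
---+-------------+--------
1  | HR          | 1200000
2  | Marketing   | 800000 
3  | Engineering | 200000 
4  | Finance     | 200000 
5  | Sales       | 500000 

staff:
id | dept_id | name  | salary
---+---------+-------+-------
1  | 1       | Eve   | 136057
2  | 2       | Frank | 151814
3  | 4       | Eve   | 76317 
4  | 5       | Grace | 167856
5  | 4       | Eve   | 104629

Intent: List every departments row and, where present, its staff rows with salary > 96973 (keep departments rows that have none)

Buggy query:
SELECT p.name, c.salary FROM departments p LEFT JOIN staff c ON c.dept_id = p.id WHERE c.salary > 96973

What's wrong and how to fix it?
Bug: Filtering c.salary in WHERE discards the NULL rows produced by LEFT JOIN, turning it into an inner join

Fix: Put 'c.salary > 96973' in the JOIN's ON clause instead of WHERE

Corrected query:
SELECT p.name, c.salary FROM departments p LEFT JOIN staff c ON c.dept_id = p.id AND c.salary > 96973

Result:
name        | salary
------------+-------
HR          | 136057
Marketing   | 151814
Engineering | NULL  
Finance     | 104629
Sales       | 167856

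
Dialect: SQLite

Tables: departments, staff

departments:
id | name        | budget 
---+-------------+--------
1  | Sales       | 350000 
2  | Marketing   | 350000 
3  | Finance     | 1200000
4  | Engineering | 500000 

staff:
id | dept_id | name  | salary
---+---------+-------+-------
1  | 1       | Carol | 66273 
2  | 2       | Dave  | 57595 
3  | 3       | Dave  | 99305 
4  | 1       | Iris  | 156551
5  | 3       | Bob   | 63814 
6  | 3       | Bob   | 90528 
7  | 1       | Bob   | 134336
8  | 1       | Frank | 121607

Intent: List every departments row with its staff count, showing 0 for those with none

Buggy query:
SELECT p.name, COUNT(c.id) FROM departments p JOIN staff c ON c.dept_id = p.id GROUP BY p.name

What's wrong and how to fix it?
Bug: INNER JOIN drops departments rows that have no matching staff rows

Fix: Use LEFT JOIN so parents without children still appear (COUNT(c.id) gives 0)

Corrected query:
SELECT p.name, COUNT(c.id) FROM departments p LEFT JOIN staff c ON c.dept_id = p.id GROUP BY p.name

Result:
name        | COUNT(c.id)
------------+------------
Engineering | 0          
Finance     | 3          
Marketing   | 1          
Sales       | 4          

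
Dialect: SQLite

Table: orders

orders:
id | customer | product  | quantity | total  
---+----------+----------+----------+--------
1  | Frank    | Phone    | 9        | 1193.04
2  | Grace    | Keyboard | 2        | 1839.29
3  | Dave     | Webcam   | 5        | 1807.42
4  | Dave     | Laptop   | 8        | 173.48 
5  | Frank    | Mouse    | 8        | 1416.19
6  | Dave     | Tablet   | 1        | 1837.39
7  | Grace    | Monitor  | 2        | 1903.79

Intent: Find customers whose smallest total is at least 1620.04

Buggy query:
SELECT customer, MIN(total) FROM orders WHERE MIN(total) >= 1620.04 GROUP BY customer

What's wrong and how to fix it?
Bug: MIN() in WHERE is a misuse of aggregate

Fix: Use HAVING for the per-group MIN condition

Corrected query:
SELECT customer, MIN(total) FROM orders GROUP BY customer HAVING MIN(total) >= 1620.04

Result:
customer | MIN(total)
---------+-----------
Grace    | 1839.29   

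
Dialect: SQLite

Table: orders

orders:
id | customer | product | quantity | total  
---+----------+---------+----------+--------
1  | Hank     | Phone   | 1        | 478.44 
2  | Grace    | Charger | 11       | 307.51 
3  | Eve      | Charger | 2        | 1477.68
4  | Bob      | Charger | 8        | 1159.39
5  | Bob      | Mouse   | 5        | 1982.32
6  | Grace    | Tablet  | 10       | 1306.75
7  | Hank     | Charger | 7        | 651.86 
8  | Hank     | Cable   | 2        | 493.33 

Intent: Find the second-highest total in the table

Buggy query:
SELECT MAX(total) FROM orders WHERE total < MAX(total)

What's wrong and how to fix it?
Bug: The inner MAX is an aggregate inside WHERE, which is not allowed

Fix: Put the inner MAX in a scalar subquery

Corrected query:
SELECT MAX(total) FROM orders WHERE total < (SELECT MAX(total) FROM orders)

Result:
MAX(total)
----------
1477.68   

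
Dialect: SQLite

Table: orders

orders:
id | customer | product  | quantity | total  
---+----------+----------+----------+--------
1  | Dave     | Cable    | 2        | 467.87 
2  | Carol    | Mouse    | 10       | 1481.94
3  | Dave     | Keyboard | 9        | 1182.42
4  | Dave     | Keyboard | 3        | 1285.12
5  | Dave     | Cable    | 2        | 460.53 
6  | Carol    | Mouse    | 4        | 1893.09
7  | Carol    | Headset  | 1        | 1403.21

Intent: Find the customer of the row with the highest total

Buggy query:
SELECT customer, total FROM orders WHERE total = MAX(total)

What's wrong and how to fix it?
Bug: MAX(total) is an aggregate and cannot be used directly in WHERE

Fix: Wrap MAX in a scalar subquery so WHERE compares against a single value

Corrected query:
SELECT customer, total FROM orders WHERE total = (SELECT MAX(total) FROM orders)

Result:
customer | total  
---------+--------
Carol    | 1893.09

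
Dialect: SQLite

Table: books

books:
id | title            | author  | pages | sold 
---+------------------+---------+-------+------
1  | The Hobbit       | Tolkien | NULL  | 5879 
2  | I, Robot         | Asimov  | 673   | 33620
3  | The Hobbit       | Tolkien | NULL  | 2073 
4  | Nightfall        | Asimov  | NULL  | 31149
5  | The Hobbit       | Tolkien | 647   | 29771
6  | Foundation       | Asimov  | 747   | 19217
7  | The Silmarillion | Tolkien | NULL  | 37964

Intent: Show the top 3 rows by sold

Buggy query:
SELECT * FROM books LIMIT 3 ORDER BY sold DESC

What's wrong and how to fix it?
Bug: LIMIT must come after ORDER BY

Fix: Sort with ORDER BY, then apply LIMIT

Corrected query:
SELECT * FROM books ORDER BY sold DESC LIMIT 3

Result:
id | title            | author  | pages | sold 
---+------------------+---------+-------+------
7  | The Silmarillion | Tolkien | NULL  | 37964
2  | I, Robot         | Asimov  | 673   | 33620
4  | Nightfall        | Asimov  | NULL  | 31149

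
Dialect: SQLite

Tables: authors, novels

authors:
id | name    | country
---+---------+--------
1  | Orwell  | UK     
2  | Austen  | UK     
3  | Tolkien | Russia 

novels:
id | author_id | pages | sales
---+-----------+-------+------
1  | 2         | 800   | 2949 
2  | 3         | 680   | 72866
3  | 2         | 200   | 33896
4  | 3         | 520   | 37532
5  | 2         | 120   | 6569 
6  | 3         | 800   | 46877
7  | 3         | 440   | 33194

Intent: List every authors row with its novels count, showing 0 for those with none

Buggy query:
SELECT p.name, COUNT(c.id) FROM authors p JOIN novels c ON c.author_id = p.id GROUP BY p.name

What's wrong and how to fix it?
Bug: INNER JOIN drops authors rows that have no matching novels rows

Fix: Switch to LEFT JOIN to retain unmatched parent rows

Corrected query:
SELECT p.name, COUNT(c.id) FROM authors p LEFT JOIN novels c ON c.author_id = p.id GROUP BY p.name

Result:
name    | COUNT(c.id)
--------+------------
Austen  | 3          
Orwell  | 0          
Tolkien | 4          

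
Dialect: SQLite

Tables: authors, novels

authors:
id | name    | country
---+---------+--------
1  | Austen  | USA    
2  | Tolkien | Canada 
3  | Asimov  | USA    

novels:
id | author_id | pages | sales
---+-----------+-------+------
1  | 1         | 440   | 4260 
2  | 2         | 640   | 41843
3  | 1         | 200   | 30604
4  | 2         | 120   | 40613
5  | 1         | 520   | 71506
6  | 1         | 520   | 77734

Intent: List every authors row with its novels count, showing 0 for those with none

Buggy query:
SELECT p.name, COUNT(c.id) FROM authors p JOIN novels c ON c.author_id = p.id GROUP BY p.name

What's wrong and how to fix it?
Bug: INNER JOIN drops authors rows that have no matching novels rows

Fix: Use LEFT JOIN so parents without children still appear (COUNT(c.id) gives 0)

Corrected query:
SELECT p.name, COUNT(c.id) FROM authors p LEFT JOIN novels c ON c.author_id = p.id GROUP BY p.name

Result:
name    | COUNT(c.id)
--------+------------
Asimov  | 0          
Austen  | 4          
Tolkien | 2          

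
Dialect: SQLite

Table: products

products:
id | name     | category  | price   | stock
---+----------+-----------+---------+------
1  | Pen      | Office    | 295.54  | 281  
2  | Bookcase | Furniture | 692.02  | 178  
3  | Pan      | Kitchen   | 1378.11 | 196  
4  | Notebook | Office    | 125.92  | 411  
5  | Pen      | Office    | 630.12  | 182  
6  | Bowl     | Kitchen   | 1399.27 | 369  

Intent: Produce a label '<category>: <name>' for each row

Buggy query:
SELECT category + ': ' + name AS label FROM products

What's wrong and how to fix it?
Bug: '+' is numeric addition; on text columns SQLite converts them to 0 instead of concatenating

Fix: Use the || operator for string concatenation

Corrected query:
SELECT category || ': ' || name AS label FROM products

Result:
label              
-------------------
Office: Pen        
Furniture: Bookcase
Kitchen: Pan       
Office: Notebook   
Office: Pen        
Kitchen: Bowl      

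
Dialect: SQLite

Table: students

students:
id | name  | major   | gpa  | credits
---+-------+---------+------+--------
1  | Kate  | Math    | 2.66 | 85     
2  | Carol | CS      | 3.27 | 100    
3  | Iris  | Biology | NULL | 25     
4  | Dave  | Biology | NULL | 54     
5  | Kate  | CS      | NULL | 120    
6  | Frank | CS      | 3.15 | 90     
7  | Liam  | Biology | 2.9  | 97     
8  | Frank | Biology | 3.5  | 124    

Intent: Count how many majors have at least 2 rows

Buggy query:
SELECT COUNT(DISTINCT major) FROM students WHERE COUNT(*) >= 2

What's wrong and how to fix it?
Bug: WHERE filters individual rows, not groups, so a group-level COUNT is invalid there

Fix: Group first with HAVING COUNT(*) >= 2, then COUNT the resulting groups

Corrected query:
SELECT COUNT(*) FROM (SELECT major FROM students GROUP BY major HAVING COUNT(*) >= 2)

Result:
COUNT(*)
--------
2       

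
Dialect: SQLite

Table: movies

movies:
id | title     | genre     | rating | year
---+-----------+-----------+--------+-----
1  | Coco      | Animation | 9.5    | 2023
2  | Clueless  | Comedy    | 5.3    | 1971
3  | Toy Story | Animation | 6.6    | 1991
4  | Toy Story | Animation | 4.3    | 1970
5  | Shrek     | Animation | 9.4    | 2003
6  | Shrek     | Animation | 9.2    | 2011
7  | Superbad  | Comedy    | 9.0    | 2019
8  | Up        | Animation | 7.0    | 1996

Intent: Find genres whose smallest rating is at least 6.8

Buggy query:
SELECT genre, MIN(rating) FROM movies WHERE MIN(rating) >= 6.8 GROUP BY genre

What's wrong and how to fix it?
Bug: MIN() in WHERE is a misuse of aggregate

Fix: Replace WHERE with HAVING after the GROUP BY

Corrected query:
SELECT genre, MIN(rating) FROM movies GROUP BY genre HAVING MIN(rating) >= 6.8

Result:
(no rows)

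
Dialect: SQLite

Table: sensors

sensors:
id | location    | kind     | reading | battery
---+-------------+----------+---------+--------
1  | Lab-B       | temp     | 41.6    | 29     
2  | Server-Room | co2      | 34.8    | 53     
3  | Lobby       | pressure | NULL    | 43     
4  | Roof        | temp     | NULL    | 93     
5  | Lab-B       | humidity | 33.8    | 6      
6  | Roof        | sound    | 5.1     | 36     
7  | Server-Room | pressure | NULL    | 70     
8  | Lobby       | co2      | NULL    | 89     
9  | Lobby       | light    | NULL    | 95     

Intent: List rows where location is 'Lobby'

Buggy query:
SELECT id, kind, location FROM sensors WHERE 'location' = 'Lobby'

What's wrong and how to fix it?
Bug: 'location' in single quotes is a string literal, not the column; the comparison is literal-vs-literal and never true

Fix: Remove the quotes around the column name (or use double quotes for an identifier)

Corrected query:
SELECT id, kind, location FROM sensors WHERE location = 'Lobby'

Result:
id | kind     | location
---+----------+---------
3  | pressure | Lobby   
8  | co2      | Lobby   
9  | light    | Lobby   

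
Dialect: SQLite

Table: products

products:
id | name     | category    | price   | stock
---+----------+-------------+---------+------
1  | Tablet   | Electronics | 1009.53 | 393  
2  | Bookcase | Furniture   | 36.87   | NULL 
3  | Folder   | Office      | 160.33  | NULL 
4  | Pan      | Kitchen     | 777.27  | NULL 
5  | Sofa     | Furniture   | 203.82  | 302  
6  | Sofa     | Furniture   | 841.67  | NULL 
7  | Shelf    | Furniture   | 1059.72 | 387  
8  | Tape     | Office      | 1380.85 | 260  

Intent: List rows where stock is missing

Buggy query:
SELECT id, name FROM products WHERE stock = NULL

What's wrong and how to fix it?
Bug: '= NULL' is always unknown in SQL three-valued logic, so no rows match

Fix: Replace '= NULL' with 'IS NULL'

Corrected query:
SELECT id, name FROM products WHERE stock IS NULL

Result:
id | name    
---+---------
2  | Bookcase
3  | Folder  
4  | Pan     
6  | Sofa    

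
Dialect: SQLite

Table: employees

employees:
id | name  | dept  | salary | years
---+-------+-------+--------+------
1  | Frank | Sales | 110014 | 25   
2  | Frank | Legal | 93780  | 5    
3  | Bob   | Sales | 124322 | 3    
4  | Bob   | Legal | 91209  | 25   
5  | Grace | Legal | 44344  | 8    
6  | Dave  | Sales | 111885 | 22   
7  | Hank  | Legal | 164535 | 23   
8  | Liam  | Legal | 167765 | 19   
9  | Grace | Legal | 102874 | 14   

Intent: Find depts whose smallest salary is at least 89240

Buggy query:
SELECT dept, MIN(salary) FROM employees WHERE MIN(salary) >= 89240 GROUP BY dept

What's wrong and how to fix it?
Bug: MIN() in WHERE is a misuse of aggregate

Fix: Replace WHERE with HAVING after the GROUP BY

Corrected query:
SELECT dept, MIN(salary) FROM employees GROUP BY dept HAVING MIN(salary) >= 89240

Result:
dept  | MIN(salary)
------+------------
Sales | 110014     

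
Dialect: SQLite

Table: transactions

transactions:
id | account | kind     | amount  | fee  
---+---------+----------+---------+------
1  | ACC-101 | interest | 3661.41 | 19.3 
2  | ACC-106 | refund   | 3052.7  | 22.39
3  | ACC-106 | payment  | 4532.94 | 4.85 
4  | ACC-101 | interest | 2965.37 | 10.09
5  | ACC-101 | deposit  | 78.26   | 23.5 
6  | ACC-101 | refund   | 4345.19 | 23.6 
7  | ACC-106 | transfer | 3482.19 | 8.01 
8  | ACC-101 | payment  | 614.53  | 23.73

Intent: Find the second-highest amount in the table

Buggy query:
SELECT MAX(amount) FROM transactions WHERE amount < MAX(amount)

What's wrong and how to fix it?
Bug: The inner MAX is an aggregate inside WHERE, which is not allowed

Fix: Put the inner MAX in a scalar subquery

Corrected query:
SELECT MAX(amount) FROM transactions WHERE amount < (SELECT MAX(amount) FROM transactions)

Result:
MAX(amount)
-----------
4345.19    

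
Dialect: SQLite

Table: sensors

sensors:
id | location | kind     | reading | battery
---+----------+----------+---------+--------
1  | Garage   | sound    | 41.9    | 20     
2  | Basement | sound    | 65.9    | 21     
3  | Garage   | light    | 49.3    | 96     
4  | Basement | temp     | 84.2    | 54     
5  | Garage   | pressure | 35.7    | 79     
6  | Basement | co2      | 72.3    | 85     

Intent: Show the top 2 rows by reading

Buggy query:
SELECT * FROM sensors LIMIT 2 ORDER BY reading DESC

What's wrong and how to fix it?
Bug: ORDER BY cannot follow LIMIT; LIMIT is the final clause

Fix: Sort with ORDER BY, then apply LIMIT

Corrected query:
SELECT * FROM sensors ORDER BY reading DESC LIMIT 2

Result:
id | location | kind | reading | battery
---+----------+------+---------+--------
4  | Basement | temp | 84.2    | 54     
6  | Basement | co2  | 72.3    | 85     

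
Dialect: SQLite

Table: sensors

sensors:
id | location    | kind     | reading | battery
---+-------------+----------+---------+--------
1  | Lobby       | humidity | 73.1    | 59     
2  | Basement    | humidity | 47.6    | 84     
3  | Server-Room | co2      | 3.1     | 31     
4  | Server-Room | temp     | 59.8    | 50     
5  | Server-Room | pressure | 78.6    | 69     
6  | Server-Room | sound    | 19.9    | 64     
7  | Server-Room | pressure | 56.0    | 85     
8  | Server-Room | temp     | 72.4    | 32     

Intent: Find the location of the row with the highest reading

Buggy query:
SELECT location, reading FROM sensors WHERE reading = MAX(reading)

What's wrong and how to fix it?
Bug: MAX(reading) is an aggregate and cannot be used directly in WHERE

Fix: Wrap MAX in a scalar subquery so WHERE compares against a single value

Corrected query:
SELECT location, reading FROM sensors WHERE reading = (SELECT MAX(reading) FROM sensors)

Result:
location    | reading
------------+--------
Server-Room | 78.6   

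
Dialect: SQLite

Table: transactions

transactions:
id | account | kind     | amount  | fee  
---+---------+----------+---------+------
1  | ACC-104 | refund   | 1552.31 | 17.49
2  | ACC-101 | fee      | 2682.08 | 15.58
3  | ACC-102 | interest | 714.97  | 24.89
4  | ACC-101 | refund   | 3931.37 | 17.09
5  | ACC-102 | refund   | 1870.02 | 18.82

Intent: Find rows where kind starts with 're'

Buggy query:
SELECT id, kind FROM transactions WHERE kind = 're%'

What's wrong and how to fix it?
Bug: Wildcards only work with LIKE; '=' treats '%' as a literal character

Fix: Replace '=' with LIKE so 're%' is treated as a pattern

Corrected query:
SELECT id, kind FROM transactions WHERE kind LIKE 're%'

Result:
id | kind  
---+-------
1  | refund
4  | refund
5  | refund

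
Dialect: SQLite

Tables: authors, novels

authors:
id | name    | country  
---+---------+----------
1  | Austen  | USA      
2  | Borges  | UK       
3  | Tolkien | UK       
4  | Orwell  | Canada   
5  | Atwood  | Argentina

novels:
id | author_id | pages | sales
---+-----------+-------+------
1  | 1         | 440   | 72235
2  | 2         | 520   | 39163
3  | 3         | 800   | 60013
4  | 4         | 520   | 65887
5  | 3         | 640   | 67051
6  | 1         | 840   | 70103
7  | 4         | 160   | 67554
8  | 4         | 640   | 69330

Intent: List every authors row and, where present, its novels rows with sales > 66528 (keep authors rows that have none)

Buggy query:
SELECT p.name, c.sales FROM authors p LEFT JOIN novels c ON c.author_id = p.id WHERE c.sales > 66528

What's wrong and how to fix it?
Bug: A WHERE condition on the right-hand table after LEFT JOIN drops unmatched parents

Fix: Move the right-table condition into the ON clause so unmatched parents are kept

Corrected query:
SELECT p.name, c.sales FROM authors p LEFT JOIN novels c ON c.author_id = p.id AND c.sales > 66528

Result:
name    | sales
--------+------
Austen  | 70103
Austen  | 72235
Borges  | NULL 
Tolkien | 67051
Orwell  | 67554
Orwell  | 69330
Atwood  | NULL 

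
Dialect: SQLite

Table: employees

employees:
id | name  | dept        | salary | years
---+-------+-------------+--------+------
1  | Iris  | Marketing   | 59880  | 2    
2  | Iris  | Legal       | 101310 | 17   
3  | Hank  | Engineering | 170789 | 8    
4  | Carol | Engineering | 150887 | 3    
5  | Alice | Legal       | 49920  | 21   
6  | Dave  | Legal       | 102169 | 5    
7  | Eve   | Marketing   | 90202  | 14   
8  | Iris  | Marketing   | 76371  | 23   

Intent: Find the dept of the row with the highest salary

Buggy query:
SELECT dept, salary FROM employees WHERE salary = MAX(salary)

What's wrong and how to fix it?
Bug: WHERE is evaluated per row; an aggregate over the whole table isn't defined there

Fix: Use a subquery: WHERE salary = (SELECT MAX(salary) FROM employees)

Corrected query:
SELECT dept, salary FROM employees WHERE salary = (SELECT MAX(salary) FROM employees)

Result:
dept        | salary
------------+-------
Engineering | 170789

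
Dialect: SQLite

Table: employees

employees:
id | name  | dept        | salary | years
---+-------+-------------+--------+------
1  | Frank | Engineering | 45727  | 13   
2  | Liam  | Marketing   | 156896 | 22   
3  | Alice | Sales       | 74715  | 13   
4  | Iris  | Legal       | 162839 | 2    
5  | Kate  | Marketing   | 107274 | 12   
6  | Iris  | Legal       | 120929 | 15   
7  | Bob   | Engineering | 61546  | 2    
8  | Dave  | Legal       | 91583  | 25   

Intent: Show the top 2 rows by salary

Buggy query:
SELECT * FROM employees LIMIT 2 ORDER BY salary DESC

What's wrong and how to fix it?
Bug: ORDER BY cannot follow LIMIT; LIMIT is the final clause

Fix: Sort with ORDER BY, then apply LIMIT

Corrected query:
SELECT * FROM employees ORDER BY salary DESC LIMIT 2

Result:
id | name | dept      | salary | years
---+------+-----------+--------+------
4  | Iris | Legal     | 162839 | 2    
2  | Liam | Marketing | 156896 | 22   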